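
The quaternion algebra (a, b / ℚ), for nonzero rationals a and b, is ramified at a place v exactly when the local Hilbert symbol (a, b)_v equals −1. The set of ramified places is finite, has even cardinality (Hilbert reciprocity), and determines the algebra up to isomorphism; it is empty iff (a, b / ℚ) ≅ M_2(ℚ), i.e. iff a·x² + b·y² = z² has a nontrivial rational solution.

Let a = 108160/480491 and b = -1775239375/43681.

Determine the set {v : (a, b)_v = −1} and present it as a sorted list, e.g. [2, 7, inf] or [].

(a, b) ≡ (110, -7) mod (ℚ^×)²; places V = {2, 5, 7, 11, 13, 19, ∞}.
(a,b)_5: α=1, u≡2; β=4, v≡2 (mod 5); (2|5)=-1, (2|5)=-1; sign (−1)^0·-1^4·-1^1 = -1.
(a,b)_13: α=2, u≡5; β=2, v≡2 (mod 13); (5|13)=-1, (2|13)=-1; sign (−1)^0·-1^2·-1^2 = +1.
(a,b)_19: α=-2, u≡12; β=-2, v≡10 (mod 19); (12|19)=-1, (10|19)=-1; sign (−1)^0·-1^-2·-1^-2 = +1.
(a,b)_∞: sgn(110)=+, sgn(-7)=−, so +1.
(a,b)_2: α=7, β=0; u≡7, v≡1 (mod 8); ε(u)ε(v)=1·0, αω(v)=7·0, βω(u)=0·0; sum ≡ 0  ⇒  +1.
(a,b)_11: α=-3, u≡7; β=-2, v≡4 (mod 11); (7|11)=-1, (4|11)=+1; sign (−1)^0·-1^-2·+1^-3 = +1.
(a,b)_7: α=0, u≡6; β=5, v≡5 (mod 7); (6|7)=-1, (5|7)=-1; sign (−1)^0·-1^5·-1^0 = -1.
Ram(110, -7) = {5, 7}; no ℚ_5-point on the conic.

[5, 7]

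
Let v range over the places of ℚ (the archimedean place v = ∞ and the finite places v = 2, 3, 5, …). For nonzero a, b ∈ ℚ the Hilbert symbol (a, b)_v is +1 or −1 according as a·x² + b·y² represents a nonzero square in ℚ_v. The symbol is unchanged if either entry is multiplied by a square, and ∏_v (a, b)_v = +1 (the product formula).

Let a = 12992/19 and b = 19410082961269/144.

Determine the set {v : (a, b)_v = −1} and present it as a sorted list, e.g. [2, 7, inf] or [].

[7, 11]

Mod squares: a ≡ 3857, b ≡ 1309. Check v ∈ {∞, 2, 3, 7, 11, 13, 17, 19, 29}.
v=29: a=29^1·(≡19), b=29^2·(≡1) mod 29; (19|29)=-1, (1|29)=+1; (−1)^{1·2·14}·(-1)^2·(+1)^1 = +1.
v=2: v_2(a)=6, v_2(b)=-4; units ≡ 1, 5 (mod 8); ε·ε+αω+βω = 0·0+6·1+-4·0 ≡ 0  ⇒  (a,b)_2 = +1.
v=17: a=17^0·(≡2), b=17^3·(≡15) mod 17; (2|17)=+1, (15|17)=+1; (−1)^{0·3·8}·(+1)^3·(+1)^0 = +1.
v=∞: 3857 > 0 and 1309 > 0  ⇒  (a,b)_∞ = +1.
v=7: a=7^1·(≡3), b=7^1·(≡3) mod 7; (3|7)=-1, (3|7)=-1; (−1)^{1·1·3}·(-1)^1·(-1)^1 = -1.
v=13: a=13^0·(≡3), b=13^2·(≡12) mod 13; (3|13)=+1, (12|13)=+1; (−1)^{0·2·6}·(+1)^2·(+1)^0 = +1.
v=3: a=3^0·(≡2), b=3^-2·(≡1) mod 3; (2|3)=-1, (1|3)=+1; (−1)^{0·-2·1}·(-1)^-2·(+1)^0 = +1.
v=11: a=11^0·(≡7), b=11^1·(≡9) mod 11; (7|11)=-1, (9|11)=+1; (−1)^{0·1·5}·(-1)^1·(+1)^0 = -1.
v=19: a=19^-1·(≡15), b=19^2·(≡9) mod 19; (15|19)=-1, (9|19)=+1; (−1)^{-1·2·9}·(-1)^2·(+1)^-1 = +1.
Ram(3857, 1309) = {7, 11}; no ℚ_7-point on the conic.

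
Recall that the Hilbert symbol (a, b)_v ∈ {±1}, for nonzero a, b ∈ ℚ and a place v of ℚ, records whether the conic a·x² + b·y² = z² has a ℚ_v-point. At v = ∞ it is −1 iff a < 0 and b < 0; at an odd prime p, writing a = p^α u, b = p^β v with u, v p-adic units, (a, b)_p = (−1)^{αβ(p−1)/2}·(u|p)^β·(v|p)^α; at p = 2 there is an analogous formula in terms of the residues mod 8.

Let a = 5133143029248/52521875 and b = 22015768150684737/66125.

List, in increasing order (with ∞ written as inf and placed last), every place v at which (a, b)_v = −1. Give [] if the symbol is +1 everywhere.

(a, b) ≡ (1330, 2365) mod (ℚ^×)²; places V = {2, 3, 5, 7, 11, 13, 19, 23, 31, 43, ∞}.
(a,b)_31: α=2, u≡8; β=2, v≡8 (mod 31); (8|31)=+1, (8|31)=+1; sign (−1)^0·+1^2·+1^2 = +1.
(a,b)_7: α=-5, u≡1; β=0, v≡3 (mod 7); (1|7)=+1, (3|7)=-1; sign (−1)^0·+1^0·-1^-5 = -1.
(a,b)_5: α=-5, u≡4; β=-3, v≡3 (mod 5); (4|5)=+1, (3|5)=-1; sign (−1)^0·+1^-3·-1^-5 = -1.
(a,b)_19: α=3, u≡2; β=2, v≡1 (mod 19); (2|19)=-1, (1|19)=+1; sign (−1)^0·-1^2·+1^3 = +1.
(a,b)_11: α=0, u≡8; β=3, v≡7 (mod 11); (8|11)=-1, (7|11)=-1; sign (−1)^0·-1^3·-1^0 = -1.
(a,b)_13: α=2, u≡10; β=2, v≡1 (mod 13); (10|13)=+1, (1|13)=+1; sign (−1)^0·+1^2·+1^2 = +1.
(a,b)_2: α=9, β=0; u≡1, v≡5 (mod 8); ε(u)ε(v)=0·0, αω(v)=9·1, βω(u)=0·0; sum ≡ 1  ⇒  -1.
(a,b)_23: α=0, u≡21; β=-2, v≡17 (mod 23); (21|23)=-1, (17|23)=-1; sign (−1)^0·-1^-2·-1^0 = +1.
(a,b)_3: α=2, u≡1; β=8, v≡1 (mod 3); (1|3)=+1, (1|3)=+1; sign (−1)^0·+1^8·+1^2 = +1.
(a,b)_∞: sgn(1330)=+, sgn(2365)=+, so +1.
(a,b)_43: α=0, u≡25; β=1, v≡7 (mod 43); (25|43)=+1, (7|43)=-1; sign (−1)^0·+1^1·-1^0 = +1.
Ram(1330, 2365) = {2, 5, 7, 11}; no ℚ_2-point on the conic.

[2, 5, 7, 11]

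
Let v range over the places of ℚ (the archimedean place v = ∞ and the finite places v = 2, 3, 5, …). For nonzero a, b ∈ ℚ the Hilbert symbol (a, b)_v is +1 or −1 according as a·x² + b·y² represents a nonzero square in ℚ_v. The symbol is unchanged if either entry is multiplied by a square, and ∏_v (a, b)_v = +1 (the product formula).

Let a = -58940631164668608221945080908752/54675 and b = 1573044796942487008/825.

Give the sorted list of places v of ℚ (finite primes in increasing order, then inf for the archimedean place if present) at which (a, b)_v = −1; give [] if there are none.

[17, 19]

Mod squares: a ≡ -238119, b ≡ 36366. Check v ∈ {∞, 2, 3, 5, 7, 11, 17, 19, 23, 29}.
v=17: a=17^7·(≡13), b=17^4·(≡10) mod 17; (13|17)=+1, (10|17)=-1; (−1)^{7·4·8}·(+1)^4·(-1)^7 = -1.
v=3: a=3^-7·(≡1), b=3^-1·(≡2) mod 3; (1|3)=+1, (2|3)=-1; (−1)^{-7·-1·1}·(+1)^-1·(-1)^-7 = +1.
v=11: a=11^2·(≡3), b=11^-1·(≡7) mod 11; (3|11)=+1, (7|11)=-1; (−1)^{2·-1·5}·(+1)^-1·(-1)^2 = +1.
v=29: a=29^5·(≡13), b=29^3·(≡1) mod 29; (13|29)=+1, (1|29)=+1; (−1)^{5·3·14}·(+1)^3·(+1)^5 = +1.
v=23: a=23^3·(≡20), b=23^2·(≡2) mod 23; (20|23)=-1, (2|23)=+1; (−1)^{3·2·11}·(-1)^2·(+1)^3 = +1.
v=∞: -238119 < 0 and 36366 > 0  ⇒  (a,b)_∞ = +1.
v=2: v_2(a)=4, v_2(b)=5; units ≡ 1, 7 (mod 8); ε·ε+αω+βω = 0·1+4·0+5·0 ≡ 0  ⇒  (a,b)_2 = +1.
v=19: a=19^2·(≡18), b=19^1·(≡3) mod 19; (18|19)=-1, (3|19)=-1; (−1)^{2·1·9}·(-1)^1·(-1)^2 = -1.
v=5: a=5^-2·(≡4), b=5^-2·(≡1) mod 5; (4|5)=+1, (1|5)=+1; (−1)^{-2·-2·2}·(+1)^-2·(+1)^-2 = +1.
v=7: a=7^7·(≡3), b=7^4·(≡2) mod 7; (3|7)=-1, (2|7)=+1; (−1)^{7·4·3}·(-1)^4·(+1)^7 = +1.
|Ram(-238119, 36366)| = 2, even; anisotropic at {17, 19}.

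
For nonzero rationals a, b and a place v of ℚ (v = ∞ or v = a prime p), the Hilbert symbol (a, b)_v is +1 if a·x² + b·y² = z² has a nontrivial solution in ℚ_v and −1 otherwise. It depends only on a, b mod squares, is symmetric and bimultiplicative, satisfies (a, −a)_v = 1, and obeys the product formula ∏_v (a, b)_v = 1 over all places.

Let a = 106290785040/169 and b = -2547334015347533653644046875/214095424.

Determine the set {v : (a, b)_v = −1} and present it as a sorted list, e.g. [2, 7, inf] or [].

(a, b) ≡ (103785, -1771) mod (ℚ^×)²; places V = {2, 3, 5, 7, 11, 13, 17, 23, 29, 31, 37, 59, ∞}.
(a,b)_3: α=1, u≡2; β=6, v≡2 (mod 3); (2|3)=-1, (2|3)=-1; sign (−1)^0·-1^6·-1^1 = -1.
(a,b)_17: α=1, u≡8; β=2, v≡6 (mod 17); (8|17)=+1, (6|17)=-1; sign (−1)^0·+1^2·-1^1 = -1.
(a,b)_13: α=-2, u≡11; β=0, v≡12 (mod 13); (11|13)=-1, (12|13)=+1; sign (−1)^0·-1^0·+1^-2 = +1.
(a,b)_5: α=1, u≡2; β=6, v≡4 (mod 5); (2|5)=-1, (4|5)=+1; sign (−1)^0·-1^6·+1^1 = +1.
(a,b)_11: α=3, u≡10; β=5, v≡4 (mod 11); (10|11)=-1, (4|11)=+1; sign (−1)^1·-1^5·+1^3 = +1.
(a,b)_∞: sgn(103785)=+, sgn(-1771)=−, so +1.
(a,b)_31: α=0, u≡25; β=-2, v≡23 (mod 31); (25|31)=+1, (23|31)=-1; sign (−1)^0·+1^-2·-1^0 = +1.
(a,b)_59: α=0, u≡48; β=-2, v≡54 (mod 59); (48|59)=+1, (54|59)=-1; sign (−1)^0·+1^-2·-1^0 = +1.
(a,b)_29: α=0, u≡5; β=2, v≡21 (mod 29); (5|29)=+1, (21|29)=-1; sign (−1)^0·+1^2·-1^0 = +1.
(a,b)_7: α=0, u≡6; β=3, v≡3 (mod 7); (6|7)=-1, (3|7)=-1; sign (−1)^0·-1^3·-1^0 = -1.
(a,b)_23: α=2, u≡16; β=3, v≡21 (mod 23); (16|23)=+1, (21|23)=-1; sign (−1)^0·+1^3·-1^2 = +1.
(a,b)_2: α=4, β=-6; u≡1, v≡5 (mod 8); ε(u)ε(v)=0·0, αω(v)=4·1, βω(u)=-6·0; sum ≡ 0  ⇒  +1.
(a,b)_37: α=1, u≡30; β=2, v≡14 (mod 37); (30|37)=+1, (14|37)=-1; sign (−1)^0·+1^2·-1^1 = -1.
(103785, -1771 / ℚ) ramifies at {3, 7, 17, 37}: a division algebra.

[3, 7, 17, 37]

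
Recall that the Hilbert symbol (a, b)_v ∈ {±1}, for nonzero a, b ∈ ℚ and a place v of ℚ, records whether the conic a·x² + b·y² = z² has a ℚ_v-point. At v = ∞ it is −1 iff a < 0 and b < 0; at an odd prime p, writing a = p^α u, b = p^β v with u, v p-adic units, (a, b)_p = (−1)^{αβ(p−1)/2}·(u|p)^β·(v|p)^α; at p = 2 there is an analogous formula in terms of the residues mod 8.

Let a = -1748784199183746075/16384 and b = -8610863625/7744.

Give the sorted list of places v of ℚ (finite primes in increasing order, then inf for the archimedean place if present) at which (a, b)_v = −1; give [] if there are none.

[3, 5, 7, inf]

(a, b) ≡ (-67363, -72345) mod (ℚ^×)²; places V = {2, 3, 5, 7, 11, 13, 17, 23, 29, 31, 41, 53, ∞}.
(a,b)_29: α=2, u≡20; β=0, v≡3 (mod 29); (20|29)=+1, (3|29)=-1; sign (−1)^0·+1^0·-1^2 = +1.
(a,b)_∞: sgn(-67363)=−, sgn(-72345)=−, so -1.
(a,b)_11: α=0, u≡9; β=-2, v≡6 (mod 11); (9|11)=+1, (6|11)=-1; sign (−1)^0·+1^-2·-1^0 = +1.
(a,b)_31: α=1, u≡5; β=0, v≡7 (mod 31); (5|31)=+1, (7|31)=+1; sign (−1)^0·+1^0·+1^1 = +1.
(a,b)_53: α=3, u≡7; β=1, v≡16 (mod 53); (7|53)=+1, (16|53)=+1; sign (−1)^0·+1^1·+1^3 = +1.
(a,b)_7: α=0, u≡5; β=1, v≡1 (mod 7); (5|7)=-1, (1|7)=+1; sign (−1)^0·-1^1·+1^0 = -1.
(a,b)_41: α=1, u≡35; β=0, v≡33 (mod 41); (35|41)=-1, (33|41)=+1; sign (−1)^0·-1^0·+1^1 = +1.
(a,b)_13: α=2, u≡3; β=1, v≡9 (mod 13); (3|13)=+1, (9|13)=+1; sign (−1)^0·+1^1·+1^2 = +1.
(a,b)_3: α=2, u≡2; β=3, v≡2 (mod 3); (2|3)=-1, (2|3)=-1; sign (−1)^0·-1^3·-1^2 = -1.
(a,b)_17: α=2, u≡1; β=0, v≡10 (mod 17); (1|17)=+1, (10|17)=-1; sign (−1)^0·+1^0·-1^2 = +1.
(a,b)_23: α=0, u≡3; β=2, v≡6 (mod 23); (3|23)=+1, (6|23)=+1; sign (−1)^0·+1^2·+1^0 = +1.
(a,b)_2: α=-14, β=-6; u≡5, v≡7 (mod 8); ε(u)ε(v)=0·1, αω(v)=-14·0, βω(u)=-6·1; sum ≡ 0  ⇒  +1.
(a,b)_5: α=2, u≡3; β=3, v≡4 (mod 5); (3|5)=-1, (4|5)=+1; sign (−1)^0·-1^3·+1^2 = -1.
(-67363, -72345 / ℚ) ramifies at {3, 5, 7, ∞}: a division algebra.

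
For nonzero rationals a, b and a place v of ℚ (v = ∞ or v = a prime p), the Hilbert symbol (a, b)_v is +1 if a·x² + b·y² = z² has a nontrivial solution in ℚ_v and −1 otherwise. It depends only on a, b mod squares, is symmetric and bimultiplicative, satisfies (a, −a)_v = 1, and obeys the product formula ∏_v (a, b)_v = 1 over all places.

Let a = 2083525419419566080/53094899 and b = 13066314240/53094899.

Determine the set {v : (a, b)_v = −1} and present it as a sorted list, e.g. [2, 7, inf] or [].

[5, 7]

Mod squares: a ≡ 1155, b ≡ 2310. Check v ∈ {∞, 2, 3, 5, 7, 11, 13, 17, 29}.
v=17: a=17^6·(≡16), b=17^2·(≡8) mod 17; (16|17)=+1, (8|17)=+1; (−1)^{6·2·8}·(+1)^2·(+1)^6 = +1.
v=2: v_2(a)=24, v_2(b)=9; units ≡ 3, 3 (mod 8); ε·ε+αω+βω = 1·1+24·1+9·1 ≡ 0  ⇒  (a,b)_2 = +1.
v=29: a=29^0·(≡20), b=29^2·(≡14) mod 29; (20|29)=+1, (14|29)=-1; (−1)^{0·2·14}·(+1)^2·(-1)^0 = +1.
v=7: a=7^3·(≡2), b=7^1·(≡4) mod 7; (2|7)=+1, (4|7)=+1; (−1)^{3·1·3}·(+1)^1·(+1)^3 = -1.
v=13: a=13^-6·(≡8), b=13^-6·(≡4) mod 13; (8|13)=-1, (4|13)=+1; (−1)^{-6·-6·6}·(-1)^-6·(+1)^-6 = +1.
v=∞: 1155 > 0 and 2310 > 0  ⇒  (a,b)_∞ = +1.
v=3: a=3^1·(≡1), b=3^1·(≡2) mod 3; (1|3)=+1, (2|3)=-1; (−1)^{1·1·1}·(+1)^1·(-1)^1 = +1.
v=11: a=11^-1·(≡10), b=11^-1·(≡5) mod 11; (10|11)=-1, (5|11)=+1; (−1)^{-1·-1·5}·(-1)^-1·(+1)^-1 = +1.
v=5: a=5^1·(≡4), b=5^1·(≡2) mod 5; (4|5)=+1, (2|5)=-1; (−1)^{1·1·2}·(+1)^1·(-1)^1 = -1.
|Ram(1155, 2310)| = 2, even; anisotropic at {5, 7}.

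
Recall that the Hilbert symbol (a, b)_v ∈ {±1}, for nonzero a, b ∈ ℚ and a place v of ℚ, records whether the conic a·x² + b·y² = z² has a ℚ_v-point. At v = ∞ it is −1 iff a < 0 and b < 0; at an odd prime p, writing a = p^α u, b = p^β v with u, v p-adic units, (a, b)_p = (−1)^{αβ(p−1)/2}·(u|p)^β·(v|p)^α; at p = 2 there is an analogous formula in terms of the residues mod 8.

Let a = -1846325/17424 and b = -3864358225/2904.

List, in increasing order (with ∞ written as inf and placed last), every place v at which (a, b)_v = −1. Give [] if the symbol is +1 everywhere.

[2, 13, 23, inf]

(a, b) ≡ (-437, -10374) mod (ℚ^×)²; places V = {2, 3, 5, 7, 11, 13, 19, 23, ∞}.
(a,b)_11: α=-2, u≡3; β=-2, v≡10 (mod 11); (3|11)=+1, (10|11)=-1; sign (−1)^0·+1^-2·-1^-2 = +1.
(a,b)_19: α=1, u≡10; β=1, v≡9 (mod 19); (10|19)=-1, (9|19)=+1; sign (−1)^1·-1^1·+1^1 = +1.
(a,b)_3: α=-2, u≡1; β=-1, v≡1 (mod 3); (1|3)=+1, (1|3)=+1; sign (−1)^0·+1^-1·+1^-2 = +1.
(a,b)_7: α=0, u≡2; β=1, v≡4 (mod 7); (2|7)=+1, (4|7)=+1; sign (−1)^0·+1^1·+1^0 = +1.
(a,b)_∞: sgn(-437)=−, sgn(-10374)=−, so -1.
(a,b)_5: α=2, u≡3; β=2, v≡4 (mod 5); (3|5)=-1, (4|5)=+1; sign (−1)^0·-1^2·+1^2 = +1.
(a,b)_2: α=-4, β=-3; u≡3, v≡5 (mod 8); ε(u)ε(v)=1·0, αω(v)=-4·1, βω(u)=-3·1; sum ≡ 1  ⇒  -1.
(a,b)_23: α=1, u≡12; β=2, v≡20 (mod 23); (12|23)=+1, (20|23)=-1; sign (−1)^0·+1^2·-1^1 = -1.
(a,b)_13: α=2, u≡2; β=3, v≡8 (mod 13); (2|13)=-1, (8|13)=-1; sign (−1)^0·-1^3·-1^2 = -1.
(-437, -10374 / ℚ) ramifies at {2, 13, 23, ∞}: a division algebra.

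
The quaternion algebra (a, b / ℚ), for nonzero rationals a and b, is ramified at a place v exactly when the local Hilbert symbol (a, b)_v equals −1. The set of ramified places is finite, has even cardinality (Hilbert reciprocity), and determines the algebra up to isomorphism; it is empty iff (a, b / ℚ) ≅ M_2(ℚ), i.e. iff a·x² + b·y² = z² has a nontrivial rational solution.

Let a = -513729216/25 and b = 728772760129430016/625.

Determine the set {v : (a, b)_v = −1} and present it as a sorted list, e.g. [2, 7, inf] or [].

(a, b) ≡ (-91, 66) mod (ℚ^×)²; places V = {2, 3, 5, 7, 11, 13, ∞}.
(a,b)_∞: sgn(-91)=−, sgn(66)=+, so +1.
(a,b)_7: α=1, u≡4; β=2, v≡6 (mod 7); (4|7)=+1, (6|7)=-1; sign (−1)^0·+1^2·-1^1 = -1.
(a,b)_2: α=6, β=9; u≡5, v≡1 (mod 8); ε(u)ε(v)=0·0, αω(v)=6·0, βω(u)=9·1; sum ≡ 1  ⇒  -1.
(a,b)_11: α=2, u≡6; β=3, v≡10 (mod 11); (6|11)=-1, (10|11)=-1; sign (−1)^0·-1^3·-1^2 = -1.
(a,b)_3: α=6, u≡2; β=17, v≡1 (mod 3); (2|3)=-1, (1|3)=+1; sign (−1)^0·-1^17·+1^6 = -1.
(a,b)_5: α=-2, u≡4; β=-4, v≡1 (mod 5); (4|5)=+1, (1|5)=+1; sign (−1)^0·+1^-4·+1^-2 = +1.
(a,b)_13: α=1, u≡11; β=2, v≡1 (mod 13); (11|13)=-1, (1|13)=+1; sign (−1)^0·-1^2·+1^1 = +1.
Ram(-91, 66) = {2, 3, 7, 11}; no ℚ_2-point on the conic.

[2, 3, 7, 11]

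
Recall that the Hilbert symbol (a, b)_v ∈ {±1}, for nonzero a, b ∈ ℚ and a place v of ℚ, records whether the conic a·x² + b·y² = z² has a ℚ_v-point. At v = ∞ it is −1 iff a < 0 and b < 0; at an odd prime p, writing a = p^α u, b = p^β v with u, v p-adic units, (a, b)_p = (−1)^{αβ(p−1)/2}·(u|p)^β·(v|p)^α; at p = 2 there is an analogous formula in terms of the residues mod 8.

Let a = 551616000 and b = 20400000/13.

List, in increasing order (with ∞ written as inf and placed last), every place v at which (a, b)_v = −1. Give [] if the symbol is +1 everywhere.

[3, 5]

Mod squares: a ≡ 510, b ≡ 6630. Check v ∈ {∞, 2, 3, 5, 13, 17}.
v=5: a=5^3·(≡3), b=5^5·(≡1) mod 5; (3|5)=-1, (1|5)=+1; (−1)^{3·5·2}·(-1)^5·(+1)^3 = -1.
v=∞: 510 > 0 and 6630 > 0  ⇒  (a,b)_∞ = +1.
v=2: v_2(a)=9, v_2(b)=7; units ≡ 7, 3 (mod 8); ε·ε+αω+βω = 1·1+9·1+7·0 ≡ 0  ⇒  (a,b)_2 = +1.
v=17: a=17^1·(≡15), b=17^1·(≡16) mod 17; (15|17)=+1, (16|17)=+1; (−1)^{1·1·8}·(+1)^1·(+1)^1 = +1.
v=3: a=3^1·(≡2), b=3^1·(≡2) mod 3; (2|3)=-1, (2|3)=-1; (−1)^{1·1·1}·(-1)^1·(-1)^1 = -1.
v=13: a=13^2·(≡12), b=13^-1·(≡10) mod 13; (12|13)=+1, (10|13)=+1; (−1)^{2·-1·6}·(+1)^-1·(+1)^2 = +1.
(510, 6630 / ℚ) ramifies at {3, 5}: a division algebra.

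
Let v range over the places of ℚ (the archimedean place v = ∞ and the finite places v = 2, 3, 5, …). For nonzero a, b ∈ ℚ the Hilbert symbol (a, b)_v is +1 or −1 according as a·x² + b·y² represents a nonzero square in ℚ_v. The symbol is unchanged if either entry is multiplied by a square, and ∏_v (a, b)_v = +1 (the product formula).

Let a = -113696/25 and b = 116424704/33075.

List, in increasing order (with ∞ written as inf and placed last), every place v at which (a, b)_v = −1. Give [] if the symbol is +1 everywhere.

[17, 19]

Mod squares: a ≡ -7106, b ≡ 21318. Check v ∈ {∞, 2, 3, 5, 7, 11, 17, 19}.
v=11: a=11^1·(≡5), b=11^1·(≡2) mod 11; (5|11)=+1, (2|11)=-1; (−1)^{1·1·5}·(+1)^1·(-1)^1 = +1.
v=2: v_2(a)=5, v_2(b)=15; units ≡ 7, 3 (mod 8); ε·ε+αω+βω = 1·1+5·1+15·0 ≡ 0  ⇒  (a,b)_2 = +1.
v=7: a=7^0·(≡3), b=7^-2·(≡6) mod 7; (3|7)=-1, (6|7)=-1; (−1)^{0·-2·3}·(-1)^-2·(-1)^0 = +1.
v=17: a=17^1·(≡14), b=17^1·(≡13) mod 17; (14|17)=-1, (13|17)=+1; (−1)^{1·1·8}·(-1)^1·(+1)^1 = -1.
v=5: a=5^-2·(≡4), b=5^-2·(≡3) mod 5; (4|5)=+1, (3|5)=-1; (−1)^{-2·-2·2}·(+1)^-2·(-1)^-2 = +1.
v=3: a=3^0·(≡1), b=3^-3·(≡2) mod 3; (1|3)=+1, (2|3)=-1; (−1)^{0·-3·1}·(+1)^-3·(-1)^0 = +1.
v=∞: -7106 < 0 and 21318 > 0  ⇒  (a,b)_∞ = +1.
v=19: a=19^1·(≡16), b=19^1·(≡9) mod 19; (16|19)=+1, (9|19)=+1; (−1)^{1·1·9}·(+1)^1·(+1)^1 = -1.
(-7106, 21318 / ℚ) ramifies at {17, 19}: a division algebra.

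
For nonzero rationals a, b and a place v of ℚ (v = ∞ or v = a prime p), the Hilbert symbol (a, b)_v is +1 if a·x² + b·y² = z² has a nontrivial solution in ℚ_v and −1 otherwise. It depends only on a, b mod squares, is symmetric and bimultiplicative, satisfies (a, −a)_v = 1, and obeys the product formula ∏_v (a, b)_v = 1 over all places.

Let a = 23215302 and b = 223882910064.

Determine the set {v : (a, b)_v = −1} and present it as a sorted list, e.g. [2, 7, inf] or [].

[2, 3, 11, 23]

(a, b) ≡ (21318, 1311) mod (ℚ^×)²; places V = {2, 3, 11, 17, 19, 23, ∞}.
(a,b)_11: α=3, u≡7; β=4, v≡8 (mod 11); (7|11)=-1, (8|11)=-1; sign (−1)^0·-1^4·-1^3 = -1.
(a,b)_∞: sgn(21318)=+, sgn(1311)=+, so +1.
(a,b)_2: α=1, β=4; u≡3, v≡7 (mod 8); ε(u)ε(v)=1·1, αω(v)=1·0, βω(u)=4·1; sum ≡ 1  ⇒  -1.
(a,b)_23: α=0, u≡22; β=1, v≡15 (mod 23); (22|23)=-1, (15|23)=-1; sign (−1)^0·-1^1·-1^0 = -1.
(a,b)_17: α=1, u≡13; β=0, v≡16 (mod 17); (13|17)=+1, (16|17)=+1; sign (−1)^0·+1^0·+1^1 = +1.
(a,b)_19: α=1, u≡6; β=1, v≡2 (mod 19); (6|19)=+1, (2|19)=-1; sign (−1)^1·+1^1·-1^1 = +1.
(a,b)_3: α=3, u≡2; β=7, v≡2 (mod 3); (2|3)=-1, (2|3)=-1; sign (−1)^1·-1^7·-1^3 = -1.
(21318, 1311 / ℚ) ramifies at {2, 3, 11, 23}: a division algebra.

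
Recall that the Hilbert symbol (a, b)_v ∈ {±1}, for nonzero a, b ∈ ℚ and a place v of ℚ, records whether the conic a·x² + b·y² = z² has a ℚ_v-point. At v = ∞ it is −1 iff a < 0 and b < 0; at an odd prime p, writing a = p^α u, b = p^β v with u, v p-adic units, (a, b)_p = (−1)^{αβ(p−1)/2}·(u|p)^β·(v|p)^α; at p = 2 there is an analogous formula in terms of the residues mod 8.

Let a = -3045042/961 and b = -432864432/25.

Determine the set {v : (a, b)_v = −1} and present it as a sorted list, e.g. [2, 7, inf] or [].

[2, 3, 11, inf]

Mod squares: a ≡ -2002, b ≡ -3. Check v ∈ {∞, 2, 3, 5, 7, 11, 13, 31}.
v=11: a=11^1·(≡1), b=11^2·(≡2) mod 11; (1|11)=+1, (2|11)=-1; (−1)^{1·2·5}·(+1)^2·(-1)^1 = -1.
v=∞: -2002 < 0 and -3 < 0  ⇒  (a,b)_∞ = -1.
v=7: a=7^1·(≡1), b=7^2·(≡1) mod 7; (1|7)=+1, (1|7)=+1; (−1)^{1·2·3}·(+1)^2·(+1)^1 = +1.
v=3: a=3^2·(≡2), b=3^3·(≡2) mod 3; (2|3)=-1, (2|3)=-1; (−1)^{2·3·1}·(-1)^3·(-1)^2 = -1.
v=13: a=13^3·(≡8), b=13^2·(≡3) mod 13; (8|13)=-1, (3|13)=+1; (−1)^{3·2·6}·(-1)^2·(+1)^3 = +1.
v=5: a=5^0·(≡3), b=5^-2·(≡3) mod 5; (3|5)=-1, (3|5)=-1; (−1)^{0·-2·2}·(-1)^-2·(-1)^0 = +1.
v=31: a=31^-2·(≡26), b=31^0·(≡4) mod 31; (26|31)=-1, (4|31)=+1; (−1)^{-2·0·15}·(-1)^0·(+1)^-2 = +1.
v=2: v_2(a)=1, v_2(b)=4; units ≡ 7, 5 (mod 8); ε·ε+αω+βω = 1·0+1·1+4·0 ≡ 1  ⇒  (a,b)_2 = -1.
(-2002, -3 / ℚ) ramifies at {2, 3, 11, ∞}: a division algebra.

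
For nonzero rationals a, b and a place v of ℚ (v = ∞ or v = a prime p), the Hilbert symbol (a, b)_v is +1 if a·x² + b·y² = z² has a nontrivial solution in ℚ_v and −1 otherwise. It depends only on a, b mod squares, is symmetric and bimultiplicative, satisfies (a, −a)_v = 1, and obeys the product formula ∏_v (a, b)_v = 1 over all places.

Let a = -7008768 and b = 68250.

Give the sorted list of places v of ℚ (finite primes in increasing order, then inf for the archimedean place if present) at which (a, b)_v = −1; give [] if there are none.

Mod squares: a ≡ -2, b ≡ 2730. Check v ∈ {∞, 2, 3, 5, 7, 13}.
v=7: a=7^0·(≡3), b=7^1·(≡6) mod 7; (3|7)=-1, (6|7)=-1; (−1)^{0·1·3}·(-1)^1·(-1)^0 = -1.
v=13: a=13^2·(≡11), b=13^1·(≡11) mod 13; (11|13)=-1, (11|13)=-1; (−1)^{2·1·6}·(-1)^1·(-1)^2 = -1.
v=5: a=5^0·(≡2), b=5^3·(≡1) mod 5; (2|5)=-1, (1|5)=+1; (−1)^{0·3·2}·(-1)^3·(+1)^0 = -1.
v=∞: -2 < 0 and 2730 > 0  ⇒  (a,b)_∞ = +1.
v=2: v_2(a)=9, v_2(b)=1; units ≡ 7, 5 (mod 8); ε·ε+αω+βω = 1·0+9·1+1·0 ≡ 1  ⇒  (a,b)_2 = -1.
v=3: a=3^4·(≡1), b=3^1·(≡1) mod 3; (1|3)=+1, (1|3)=+1; (−1)^{4·1·1}·(+1)^1·(+1)^4 = +1.
Ram(-2, 2730) = {2, 5, 7, 13}; no ℚ_2-point on the conic.

[2, 5, 7, 13]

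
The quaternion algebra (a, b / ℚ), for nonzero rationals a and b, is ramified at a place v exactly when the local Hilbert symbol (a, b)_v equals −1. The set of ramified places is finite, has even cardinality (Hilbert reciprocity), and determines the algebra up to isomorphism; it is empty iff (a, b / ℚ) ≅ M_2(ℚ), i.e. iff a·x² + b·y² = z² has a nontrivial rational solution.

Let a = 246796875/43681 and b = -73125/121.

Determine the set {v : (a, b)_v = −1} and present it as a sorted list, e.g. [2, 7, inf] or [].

[2, 3, 5, 13]

(a, b) ≡ (195, -13) mod (ℚ^×)²; places V = {2, 3, 5, 11, 13, 19, ∞}.
(a,b)_11: α=-2, u≡8; β=-2, v≡3 (mod 11); (8|11)=-1, (3|11)=+1; sign (−1)^0·-1^-2·+1^-2 = +1.
(a,b)_∞: sgn(195)=+, sgn(-13)=−, so +1.
(a,b)_13: α=1, u≡7; β=1, v≡1 (mod 13); (7|13)=-1, (1|13)=+1; sign (−1)^0·-1^1·+1^1 = -1.
(a,b)_19: α=-2, u≡6; β=0, v≡9 (mod 19); (6|19)=+1, (9|19)=+1; sign (−1)^0·+1^0·+1^-2 = +1.
(a,b)_5: α=7, u≡4; β=4, v≡3 (mod 5); (4|5)=+1, (3|5)=-1; sign (−1)^0·+1^4·-1^7 = -1.
(a,b)_2: α=0, β=0; u≡3, v≡3 (mod 8); ε(u)ε(v)=1·1, αω(v)=0·1, βω(u)=0·1; sum ≡ 1  ⇒  -1.
(a,b)_3: α=5, u≡2; β=2, v≡2 (mod 3); (2|3)=-1, (2|3)=-1; sign (−1)^0·-1^2·-1^5 = -1.
(195, -13 / ℚ) ramifies at {2, 3, 5, 13}: a division algebra.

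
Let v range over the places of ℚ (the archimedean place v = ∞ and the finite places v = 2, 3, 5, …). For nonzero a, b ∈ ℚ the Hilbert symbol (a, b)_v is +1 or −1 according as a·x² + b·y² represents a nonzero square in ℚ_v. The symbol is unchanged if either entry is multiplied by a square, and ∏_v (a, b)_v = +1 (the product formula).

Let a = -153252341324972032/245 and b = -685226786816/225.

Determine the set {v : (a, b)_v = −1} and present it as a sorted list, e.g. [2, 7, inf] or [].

Mod squares: a ≡ -935, b ≡ -299. Check v ∈ {∞, 2, 3, 5, 7, 11, 13, 17, 23}.
v=2: v_2(a)=18, v_2(b)=16; units ≡ 1, 5 (mod 8); ε·ε+αω+βω = 0·0+18·1+16·0 ≡ 0  ⇒  (a,b)_2 = +1.
v=13: a=13^2·(≡3), b=13^1·(≡1) mod 13; (3|13)=+1, (1|13)=+1; (−1)^{2·1·6}·(+1)^1·(+1)^2 = +1.
v=3: a=3^0·(≡1), b=3^-2·(≡1) mod 3; (1|3)=+1, (1|3)=+1; (−1)^{0·-2·1}·(+1)^-2·(+1)^0 = +1.
v=11: a=11^3·(≡5), b=11^2·(≡9) mod 11; (5|11)=+1, (9|11)=+1; (−1)^{3·2·5}·(+1)^2·(+1)^3 = +1.
v=5: a=5^-1·(≡2), b=5^-2·(≡1) mod 5; (2|5)=-1, (1|5)=+1; (−1)^{-1·-2·2}·(-1)^-2·(+1)^-1 = +1.
v=7: a=7^-2·(≡5), b=7^0·(≡2) mod 7; (5|7)=-1, (2|7)=+1; (−1)^{-2·0·3}·(-1)^0·(+1)^-2 = +1.
v=17: a=17^3·(≡13), b=17^2·(≡12) mod 17; (13|17)=+1, (12|17)=-1; (−1)^{3·2·8}·(+1)^2·(-1)^3 = -1.
v=23: a=23^2·(≡6), b=23^1·(≡22) mod 23; (6|23)=+1, (22|23)=-1; (−1)^{2·1·11}·(+1)^1·(-1)^2 = +1.
v=∞: -935 < 0 and -299 < 0  ⇒  (a,b)_∞ = -1.
Ram(-935, -299) = {17, ∞}; no ℚ_17-point on the conic.

[17, inf]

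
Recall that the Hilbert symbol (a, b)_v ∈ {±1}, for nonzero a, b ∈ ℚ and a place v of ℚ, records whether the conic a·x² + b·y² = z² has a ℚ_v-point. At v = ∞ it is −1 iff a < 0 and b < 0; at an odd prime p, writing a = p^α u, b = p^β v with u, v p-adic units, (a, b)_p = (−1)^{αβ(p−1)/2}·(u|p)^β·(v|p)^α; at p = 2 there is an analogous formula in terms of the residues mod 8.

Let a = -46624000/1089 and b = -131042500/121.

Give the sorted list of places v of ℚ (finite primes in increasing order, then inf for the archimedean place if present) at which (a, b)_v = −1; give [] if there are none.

[2, 5, 47, inf]

(a, b) ≡ (-7285, -52417) mod (ℚ^×)²; places V = {2, 3, 5, 11, 23, 31, 43, 47, 53, ∞}.
(a,b)_3: α=-2, u≡2; β=0, v≡2 (mod 3); (2|3)=-1, (2|3)=-1; sign (−1)^0·-1^0·-1^-2 = +1.
(a,b)_31: α=1, u≡30; β=0, v≡25 (mod 31); (30|31)=-1, (25|31)=+1; sign (−1)^0·-1^0·+1^1 = +1.
(a,b)_53: α=0, u≡40; β=1, v≡32 (mod 53); (40|53)=+1, (32|53)=-1; sign (−1)^0·+1^1·-1^0 = +1.
(a,b)_2: α=8, β=2; u≡3, v≡7 (mod 8); ε(u)ε(v)=1·1, αω(v)=8·0, βω(u)=2·1; sum ≡ 1  ⇒  -1.
(a,b)_∞: sgn(-7285)=−, sgn(-52417)=−, so -1.
(a,b)_5: α=3, u≡2; β=4, v≡2 (mod 5); (2|5)=-1, (2|5)=-1; sign (−1)^0·-1^4·-1^3 = -1.
(a,b)_23: α=0, u≡16; β=1, v≡10 (mod 23); (16|23)=+1, (10|23)=-1; sign (−1)^0·+1^1·-1^0 = +1.
(a,b)_11: α=-2, u≡8; β=-2, v≡5 (mod 11); (8|11)=-1, (5|11)=+1; sign (−1)^0·-1^-2·+1^-2 = +1.
(a,b)_43: α=0, u≡9; β=1, v≡22 (mod 43); (9|43)=+1, (22|43)=-1; sign (−1)^0·+1^1·-1^0 = +1.
(a,b)_47: α=1, u≡33; β=0, v≡43 (mod 47); (33|47)=-1, (43|47)=-1; sign (−1)^0·-1^0·-1^1 = -1.
(-7285, -52417 / ℚ) ramifies at {2, 5, 47, ∞}: a division algebra.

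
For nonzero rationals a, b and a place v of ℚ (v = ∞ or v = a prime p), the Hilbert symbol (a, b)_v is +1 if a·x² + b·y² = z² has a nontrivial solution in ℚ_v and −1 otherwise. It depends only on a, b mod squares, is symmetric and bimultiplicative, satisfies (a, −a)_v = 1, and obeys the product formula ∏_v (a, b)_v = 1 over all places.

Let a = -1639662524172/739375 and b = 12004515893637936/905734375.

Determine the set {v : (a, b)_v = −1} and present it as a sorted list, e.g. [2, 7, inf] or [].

[3, 19, 23, 37]

Mod squares: a ≡ -339549, b ≡ 5957. Check v ∈ {∞, 2, 3, 5, 7, 13, 17, 19, 23, 37}.
v=23: a=23^1·(≡13), b=23^1·(≡2) mod 23; (13|23)=+1, (2|23)=+1; (−1)^{1·1·11}·(+1)^1·(+1)^1 = -1.
v=37: a=37^1·(≡11), b=37^1·(≡19) mod 37; (11|37)=+1, (19|37)=-1; (−1)^{1·1·18}·(+1)^1·(-1)^1 = -1.
v=19: a=19^3·(≡18), b=19^4·(≡2) mod 19; (18|19)=-1, (2|19)=-1; (−1)^{3·4·9}·(-1)^4·(-1)^3 = -1.
v=17: a=17^2·(≡4), b=17^4·(≡12) mod 17; (4|17)=+1, (12|17)=-1; (−1)^{2·4·8}·(+1)^4·(-1)^2 = +1.
v=2: v_2(a)=2, v_2(b)=4; units ≡ 3, 5 (mod 8); ε·ε+αω+βω = 1·0+2·1+4·1 ≡ 0  ⇒  (a,b)_2 = +1.
v=3: a=3^5·(≡1), b=3^4·(≡2) mod 3; (1|3)=+1, (2|3)=-1; (−1)^{5·4·1}·(+1)^4·(-1)^5 = -1.
v=13: a=13^-2·(≡6), b=13^-2·(≡4) mod 13; (6|13)=-1, (4|13)=+1; (−1)^{-2·-2·6}·(-1)^-2·(+1)^-2 = +1.
v=∞: -339549 < 0 and 5957 > 0  ⇒  (a,b)_∞ = +1.
v=7: a=7^-1·(≡3), b=7^-3·(≡4) mod 7; (3|7)=-1, (4|7)=+1; (−1)^{-1·-3·3}·(-1)^-3·(+1)^-1 = +1.
v=5: a=5^-4·(≡1), b=5^-6·(≡3) mod 5; (1|5)=+1, (3|5)=-1; (−1)^{-4·-6·2}·(+1)^-6·(-1)^-4 = +1.
(-339549, 5957 / ℚ) ramifies at {3, 19, 23, 37}: a division algebra.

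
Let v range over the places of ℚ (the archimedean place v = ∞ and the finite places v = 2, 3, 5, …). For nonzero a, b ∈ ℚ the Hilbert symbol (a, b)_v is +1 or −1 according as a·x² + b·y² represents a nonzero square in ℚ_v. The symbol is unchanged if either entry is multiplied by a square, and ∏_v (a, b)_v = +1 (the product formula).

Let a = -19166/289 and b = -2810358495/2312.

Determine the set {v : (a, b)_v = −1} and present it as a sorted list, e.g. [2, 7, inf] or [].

[7, inf]

(a, b) ≡ (-14, -190) mod (ℚ^×)²; places V = {2, 3, 5, 7, 17, 19, 37, ∞}.
(a,b)_5: α=0, u≡1; β=1, v≡3 (mod 5); (1|5)=+1, (3|5)=-1; sign (−1)^0·+1^1·-1^0 = +1.
(a,b)_7: α=1, u≡3; β=4, v≡5 (mod 7); (3|7)=-1, (5|7)=-1; sign (−1)^0·-1^4·-1^1 = -1.
(a,b)_19: α=0, u≡6; β=1, v≡5 (mod 19); (6|19)=+1, (5|19)=+1; sign (−1)^0·+1^1·+1^0 = +1.
(a,b)_17: α=-2, u≡10; β=-2, v≡3 (mod 17); (10|17)=-1, (3|17)=-1; sign (−1)^0·-1^-2·-1^-2 = +1.
(a,b)_37: α=2, u≡2; β=2, v≡5 (mod 37); (2|37)=-1, (5|37)=-1; sign (−1)^0·-1^2·-1^2 = +1.
(a,b)_3: α=0, u≡1; β=2, v≡2 (mod 3); (1|3)=+1, (2|3)=-1; sign (−1)^0·+1^2·-1^0 = +1.
(a,b)_∞: sgn(-14)=−, sgn(-190)=−, so -1.
(a,b)_2: α=1, β=-3; u≡1, v≡1 (mod 8); ε(u)ε(v)=0·0, αω(v)=1·0, βω(u)=-3·0; sum ≡ 0  ⇒  +1.
(-14, -190 / ℚ) ramifies at {7, ∞}: a division algebra.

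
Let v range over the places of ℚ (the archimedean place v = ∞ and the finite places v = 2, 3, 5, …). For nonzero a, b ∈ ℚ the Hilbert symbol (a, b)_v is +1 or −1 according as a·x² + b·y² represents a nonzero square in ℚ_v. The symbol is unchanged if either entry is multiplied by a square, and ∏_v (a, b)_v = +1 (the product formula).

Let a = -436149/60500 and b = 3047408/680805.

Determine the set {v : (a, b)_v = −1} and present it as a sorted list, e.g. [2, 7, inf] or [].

(a, b) ≡ (-4945, 115) mod (ℚ^×)²; places V = {2, 3, 5, 7, 11, 13, 23, 41, 43, ∞}.
(a,b)_5: α=-3, u≡4; β=-1, v≡3 (mod 5); (4|5)=+1, (3|5)=-1; sign (−1)^0·+1^-1·-1^-3 = -1.
(a,b)_7: α=2, u≡4; β=2, v≡3 (mod 7); (4|7)=+1, (3|7)=-1; sign (−1)^0·+1^2·-1^2 = +1.
(a,b)_43: α=1, u≡38; β=0, v≡37 (mod 43); (38|43)=+1, (37|43)=-1; sign (−1)^0·+1^0·-1^1 = -1.
(a,b)_11: α=-2, u≡9; β=0, v≡3 (mod 11); (9|11)=+1, (3|11)=+1; sign (−1)^0·+1^0·+1^-2 = +1.
(a,b)_23: α=1, u≡15; β=1, v≡17 (mod 23); (15|23)=-1, (17|23)=-1; sign (−1)^1·-1^1·-1^1 = -1.
(a,b)_3: α=2, u≡2; β=-4, v≡1 (mod 3); (2|3)=-1, (1|3)=+1; sign (−1)^0·-1^-4·+1^2 = +1.
(a,b)_2: α=-2, β=4; u≡7, v≡3 (mod 8); ε(u)ε(v)=1·1, αω(v)=-2·1, βω(u)=4·0; sum ≡ 1  ⇒  -1.
(a,b)_41: α=0, u≡2; β=-2, v≡8 (mod 41); (2|41)=+1, (8|41)=+1; sign (−1)^0·+1^-2·+1^0 = +1.
(a,b)_13: α=0, u≡6; β=2, v≡5 (mod 13); (6|13)=-1, (5|13)=-1; sign (−1)^0·-1^2·-1^0 = +1.
(a,b)_∞: sgn(-4945)=−, sgn(115)=+, so +1.
Ram(-4945, 115) = {2, 5, 23, 43}; no ℚ_2-point on the conic.

[2, 5, 23, 43]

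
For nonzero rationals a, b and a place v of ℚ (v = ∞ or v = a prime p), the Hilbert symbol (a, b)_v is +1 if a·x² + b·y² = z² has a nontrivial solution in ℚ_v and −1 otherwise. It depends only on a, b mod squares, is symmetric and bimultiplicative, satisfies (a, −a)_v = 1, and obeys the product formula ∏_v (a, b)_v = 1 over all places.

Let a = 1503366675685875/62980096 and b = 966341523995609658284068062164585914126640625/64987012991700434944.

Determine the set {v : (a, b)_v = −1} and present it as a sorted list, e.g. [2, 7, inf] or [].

(a, b) ≡ (19635, 21945) mod (ℚ^×)²; places V = {2, 3, 5, 7, 11, 13, 17, 19, 29, 31, 43, ∞}.
(a,b)_31: α=-2, u≡6; β=-4, v≡10 (mod 31); (6|31)=-1, (10|31)=+1; sign (−1)^0·-1^-4·+1^-2 = +1.
(a,b)_11: α=3, u≡4; β=5, v≡1 (mod 11); (4|11)=+1, (1|11)=+1; sign (−1)^1·+1^5·+1^3 = -1.
(a,b)_∞: sgn(19635)=+, sgn(21945)=+, so +1.
(a,b)_29: α=0, u≡26; β=2, v≡3 (mod 29); (26|29)=-1, (3|29)=-1; sign (−1)^0·-1^2·-1^0 = +1.
(a,b)_19: α=0, u≡10; β=1, v≡2 (mod 19); (10|19)=-1, (2|19)=-1; sign (−1)^0·-1^1·-1^0 = -1.
(a,b)_3: α=5, u≡2; β=13, v≡1 (mod 3); (2|3)=-1, (1|3)=+1; sign (−1)^1·-1^13·+1^5 = +1.
(a,b)_7: α=1, u≡5; β=1, v≡5 (mod 7); (5|7)=-1, (5|7)=-1; sign (−1)^1·-1^1·-1^1 = -1.
(a,b)_43: α=2, u≡26; β=6, v≡25 (mod 43); (26|43)=-1, (25|43)=+1; sign (−1)^0·-1^6·+1^2 = +1.
(a,b)_2: α=-16, β=-46; u≡3, v≡1 (mod 8); ε(u)ε(v)=1·0, αω(v)=-16·0, βω(u)=-46·1; sum ≡ 0  ⇒  +1.
(a,b)_17: α=1, u≡2; β=4, v≡8 (mod 17); (2|17)=+1, (8|17)=+1; sign (−1)^0·+1^4·+1^1 = +1.
(a,b)_5: α=3, u≡2; β=7, v≡4 (mod 5); (2|5)=-1, (4|5)=+1; sign (−1)^0·-1^7·+1^3 = -1.
(a,b)_13: α=2, u≡8; β=8, v≡3 (mod 13); (8|13)=-1, (3|13)=+1; sign (−1)^0·-1^8·+1^2 = +1.
Ram(19635, 21945) = {5, 7, 11, 19}; no ℚ_5-point on the conic.

[5, 7, 11, 19]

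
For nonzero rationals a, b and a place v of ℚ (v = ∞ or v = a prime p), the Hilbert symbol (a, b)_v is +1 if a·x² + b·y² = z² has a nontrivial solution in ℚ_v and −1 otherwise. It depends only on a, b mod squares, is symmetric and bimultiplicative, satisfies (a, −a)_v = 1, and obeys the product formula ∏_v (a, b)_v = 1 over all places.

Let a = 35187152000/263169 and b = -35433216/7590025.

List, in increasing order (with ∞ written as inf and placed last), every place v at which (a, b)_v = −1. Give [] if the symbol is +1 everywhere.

[2, 11]

(a, b) ≡ (770, -91) mod (ℚ^×)²; places V = {2, 3, 5, 7, 11, 13, 19, 29, ∞}.
(a,b)_7: α=1, u≡5; β=1, v≡4 (mod 7); (5|7)=-1, (4|7)=+1; sign (−1)^1·-1^1·+1^1 = +1.
(a,b)_∞: sgn(770)=+, sgn(-91)=−, so +1.
(a,b)_11: α=1, u≡9; β=0, v≡2 (mod 11); (9|11)=+1, (2|11)=-1; sign (−1)^0·+1^0·-1^1 = -1.
(a,b)_29: α=0, u≡5; β=-2, v≡24 (mod 29); (5|29)=+1, (24|29)=+1; sign (−1)^0·+1^-2·+1^0 = +1.
(a,b)_2: α=7, β=8; u≡1, v≡5 (mod 8); ε(u)ε(v)=0·0, αω(v)=7·1, βω(u)=8·0; sum ≡ 1  ⇒  -1.
(a,b)_5: α=3, u≡4; β=-2, v≡4 (mod 5); (4|5)=+1, (4|5)=+1; sign (−1)^0·+1^-2·+1^3 = +1.
(a,b)_3: α=-6, u≡2; β=2, v≡2 (mod 3); (2|3)=-1, (2|3)=-1; sign (−1)^0·-1^2·-1^-6 = +1.
(a,b)_19: α=-2, u≡12; β=-2, v≡5 (mod 19); (12|19)=-1, (5|19)=+1; sign (−1)^0·-1^-2·+1^-2 = +1.
(a,b)_13: α=4, u≡12; β=3, v≡5 (mod 13); (12|13)=+1, (5|13)=-1; sign (−1)^0·+1^3·-1^4 = +1.
|Ram(770, -91)| = 2, even; anisotropic at {2, 11}.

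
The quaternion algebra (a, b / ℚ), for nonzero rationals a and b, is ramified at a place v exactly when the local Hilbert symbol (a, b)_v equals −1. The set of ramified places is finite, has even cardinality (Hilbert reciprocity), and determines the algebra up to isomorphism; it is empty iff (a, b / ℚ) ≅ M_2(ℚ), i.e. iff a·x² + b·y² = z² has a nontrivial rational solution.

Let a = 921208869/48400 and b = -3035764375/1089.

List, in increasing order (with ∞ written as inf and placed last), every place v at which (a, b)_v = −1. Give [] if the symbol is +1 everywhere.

[17, 41]

(a, b) ≡ (25789, -7) mod (ℚ^×)²; places V = {2, 3, 5, 7, 11, 17, 37, 41, ∞}.
(a,b)_17: α=1, u≡16; β=2, v≡10 (mod 17); (16|17)=+1, (10|17)=-1; sign (−1)^0·+1^2·-1^1 = -1.
(a,b)_7: α=2, u≡4; β=5, v≡6 (mod 7); (4|7)=+1, (6|7)=-1; sign (−1)^0·+1^5·-1^2 = +1.
(a,b)_∞: sgn(25789)=+, sgn(-7)=−, so +1.
(a,b)_41: α=1, u≡7; β=0, v≡24 (mod 41); (7|41)=-1, (24|41)=-1; sign (−1)^0·-1^0·-1^1 = -1.
(a,b)_11: α=-2, u≡5; β=-2, v≡3 (mod 11); (5|11)=+1, (3|11)=+1; sign (−1)^0·+1^-2·+1^-2 = +1.
(a,b)_5: α=-2, u≡4; β=4, v≡3 (mod 5); (4|5)=+1, (3|5)=-1; sign (−1)^0·+1^4·-1^-2 = +1.
(a,b)_37: α=1, u≡13; β=0, v≡12 (mod 37); (13|37)=-1, (12|37)=+1; sign (−1)^0·-1^0·+1^1 = +1.
(a,b)_3: α=6, u≡1; β=-2, v≡2 (mod 3); (1|3)=+1, (2|3)=-1; sign (−1)^0·+1^-2·-1^6 = +1.
(a,b)_2: α=-4, β=0; u≡5, v≡1 (mod 8); ε(u)ε(v)=0·0, αω(v)=-4·0, βω(u)=0·1; sum ≡ 0  ⇒  +1.
(25789, -7 / ℚ) ramifies at {17, 41}: a division algebra.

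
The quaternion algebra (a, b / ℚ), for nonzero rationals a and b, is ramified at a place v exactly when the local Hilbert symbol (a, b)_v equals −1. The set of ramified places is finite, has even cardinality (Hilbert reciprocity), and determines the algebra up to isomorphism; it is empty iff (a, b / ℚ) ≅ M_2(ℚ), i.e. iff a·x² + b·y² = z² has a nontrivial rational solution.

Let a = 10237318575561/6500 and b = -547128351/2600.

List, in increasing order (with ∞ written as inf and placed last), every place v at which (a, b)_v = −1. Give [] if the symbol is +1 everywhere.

[3, 11]

Mod squares: a ≡ 65, b ≡ -6006. Check v ∈ {∞, 2, 3, 5, 7, 11, 13, 19}.
v=∞: 65 > 0 and -6006 < 0  ⇒  (a,b)_∞ = +1.
v=11: a=11^2·(≡7), b=11^1·(≡3) mod 11; (7|11)=-1, (3|11)=+1; (−1)^{2·1·5}·(-1)^1·(+1)^2 = -1.
v=3: a=3^14·(≡2), b=3^9·(≡2) mod 3; (2|3)=-1, (2|3)=-1; (−1)^{14·9·1}·(-1)^9·(-1)^14 = -1.
v=2: v_2(a)=-2, v_2(b)=-3; units ≡ 1, 5 (mod 8); ε·ε+αω+βω = 0·0+-2·1+-3·0 ≡ 0  ⇒  (a,b)_2 = +1.
v=19: a=19^2·(≡2), b=19^2·(≡6) mod 19; (2|19)=-1, (6|19)=+1; (−1)^{2·2·9}·(-1)^2·(+1)^2 = +1.
v=13: a=13^-1·(≡2), b=13^-1·(≡2) mod 13; (2|13)=-1, (2|13)=-1; (−1)^{-1·-1·6}·(-1)^-1·(-1)^-1 = +1.
v=7: a=7^2·(≡4), b=7^1·(≡3) mod 7; (4|7)=+1, (3|7)=-1; (−1)^{2·1·3}·(+1)^1·(-1)^2 = +1.
v=5: a=5^-3·(≡3), b=5^-2·(≡1) mod 5; (3|5)=-1, (1|5)=+1; (−1)^{-3·-2·2}·(-1)^-2·(+1)^-3 = +1.
Ram(65, -6006) = {3, 11}; no ℚ_3-point on the conic.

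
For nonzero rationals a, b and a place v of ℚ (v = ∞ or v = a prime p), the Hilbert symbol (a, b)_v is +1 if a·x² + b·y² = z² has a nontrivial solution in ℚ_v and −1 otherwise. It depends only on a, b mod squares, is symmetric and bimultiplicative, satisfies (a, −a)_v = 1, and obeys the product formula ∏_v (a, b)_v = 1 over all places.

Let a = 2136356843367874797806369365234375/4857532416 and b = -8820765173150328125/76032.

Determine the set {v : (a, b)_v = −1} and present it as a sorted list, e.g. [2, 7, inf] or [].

[2, 13]

Mod squares: a ≡ 247, b ≡ -74613. Check v ∈ {∞, 2, 3, 5, 7, 11, 13, 17, 19}.
v=11: a=11^-4·(≡4), b=11^-1·(≡5) mod 11; (4|11)=+1, (5|11)=+1; (−1)^{-4·-1·5}·(+1)^-1·(+1)^-4 = +1.
v=3: a=3^-4·(≡1), b=3^-3·(≡2) mod 3; (1|3)=+1, (2|3)=-1; (−1)^{-4·-3·1}·(+1)^-3·(-1)^-4 = +1.
v=5: a=5^10·(≡3), b=5^6·(≡2) mod 5; (3|5)=-1, (2|5)=-1; (−1)^{10·6·2}·(-1)^6·(-1)^10 = +1.
v=2: v_2(a)=-12, v_2(b)=-8; units ≡ 7, 3 (mod 8); ε·ε+αω+βω = 1·1+-12·1+-8·0 ≡ 1  ⇒  (a,b)_2 = -1.
v=19: a=19^5·(≡15), b=19^3·(≡5) mod 19; (15|19)=-1, (5|19)=+1; (−1)^{5·3·9}·(-1)^3·(+1)^5 = +1.
v=13: a=13^3·(≡11), b=13^2·(≡11) mod 13; (11|13)=-1, (11|13)=-1; (−1)^{3·2·6}·(-1)^2·(-1)^3 = -1.
v=7: a=7^8·(≡1), b=7^3·(≡1) mod 7; (1|7)=+1, (1|7)=+1; (−1)^{8·3·3}·(+1)^3·(+1)^8 = +1.
v=∞: 247 > 0 and -74613 < 0  ⇒  (a,b)_∞ = +1.
v=17: a=17^8·(≡13), b=17^5·(≡6) mod 17; (13|17)=+1, (6|17)=-1; (−1)^{8·5·8}·(+1)^5·(-1)^8 = +1.
|Ram(247, -74613)| = 2, even; anisotropic at {2, 13}.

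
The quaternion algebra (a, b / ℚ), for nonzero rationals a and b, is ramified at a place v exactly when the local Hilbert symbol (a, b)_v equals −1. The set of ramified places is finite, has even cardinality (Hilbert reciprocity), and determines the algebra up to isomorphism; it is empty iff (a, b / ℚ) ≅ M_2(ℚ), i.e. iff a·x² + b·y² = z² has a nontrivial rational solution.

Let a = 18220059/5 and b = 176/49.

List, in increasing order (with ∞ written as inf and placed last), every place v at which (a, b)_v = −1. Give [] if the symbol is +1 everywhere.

Mod squares: a ≡ 55, b ≡ 11. Check v ∈ {∞, 2, 3, 5, 7, 11, 13}.
v=3: a=3^4·(≡1), b=3^0·(≡2) mod 3; (1|3)=+1, (2|3)=-1; (−1)^{4·0·1}·(+1)^0·(-1)^4 = +1.
v=5: a=5^-1·(≡4), b=5^0·(≡4) mod 5; (4|5)=+1, (4|5)=+1; (−1)^{-1·0·2}·(+1)^0·(+1)^-1 = +1.
v=∞: 55 > 0 and 11 > 0  ⇒  (a,b)_∞ = +1.
v=13: a=13^2·(≡3), b=13^0·(≡2) mod 13; (3|13)=+1, (2|13)=-1; (−1)^{2·0·6}·(+1)^0·(-1)^2 = +1.
v=7: a=7^0·(≡5), b=7^-2·(≡1) mod 7; (5|7)=-1, (1|7)=+1; (−1)^{0·-2·3}·(-1)^-2·(+1)^0 = +1.
v=11: a=11^3·(≡1), b=11^1·(≡1) mod 11; (1|11)=+1, (1|11)=+1; (−1)^{3·1·5}·(+1)^1·(+1)^3 = -1.
v=2: v_2(a)=0, v_2(b)=4; units ≡ 7, 3 (mod 8); ε·ε+αω+βω = 1·1+0·1+4·0 ≡ 1  ⇒  (a,b)_2 = -1.
|Ram(55, 11)| = 2, even; anisotropic at {2, 11}.

[2, 11]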